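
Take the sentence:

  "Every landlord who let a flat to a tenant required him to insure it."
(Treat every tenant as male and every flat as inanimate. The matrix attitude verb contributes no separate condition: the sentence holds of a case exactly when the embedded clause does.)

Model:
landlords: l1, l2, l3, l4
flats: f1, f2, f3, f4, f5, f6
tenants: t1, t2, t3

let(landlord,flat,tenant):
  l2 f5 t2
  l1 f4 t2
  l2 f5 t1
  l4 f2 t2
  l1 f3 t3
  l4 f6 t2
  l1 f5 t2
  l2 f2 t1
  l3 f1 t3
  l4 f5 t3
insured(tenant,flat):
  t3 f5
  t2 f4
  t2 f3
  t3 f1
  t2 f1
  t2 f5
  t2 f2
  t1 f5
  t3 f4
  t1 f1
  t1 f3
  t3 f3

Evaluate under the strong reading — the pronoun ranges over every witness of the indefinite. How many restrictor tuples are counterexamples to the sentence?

2

"him" takes "a tenant" as antecedent and "it" takes "a flat"; both are donkey pronouns co-varying with the restrictor.
Strong reading: for every (l,f,t) with let(l,f,t), insured(t,f).
Restrictor triples: (l1,f3,t3)→insured(t3,f3) ✓  (l1,f4,t2)→insured(t2,f4) ✓  (l1,f5,t2)→insured(t2,f5) ✓  (l2,f2,t1)→insured(t1,f2) ✗  (l2,f5,t1)→insured(t1,f5) ✓  (l2,f5,t2)→insured(t2,f5) ✓  (l3,f1,t3)→insured(t3,f1) ✓  (l4,f2,t2)→insured(t2,f2) ✓  (l4,f5,t3)→insured(t3,f5) ✓  (l4,f6,t2)→insured(t2,f6) ✗
Counterexamples (restrictor triples failing the scope): 2.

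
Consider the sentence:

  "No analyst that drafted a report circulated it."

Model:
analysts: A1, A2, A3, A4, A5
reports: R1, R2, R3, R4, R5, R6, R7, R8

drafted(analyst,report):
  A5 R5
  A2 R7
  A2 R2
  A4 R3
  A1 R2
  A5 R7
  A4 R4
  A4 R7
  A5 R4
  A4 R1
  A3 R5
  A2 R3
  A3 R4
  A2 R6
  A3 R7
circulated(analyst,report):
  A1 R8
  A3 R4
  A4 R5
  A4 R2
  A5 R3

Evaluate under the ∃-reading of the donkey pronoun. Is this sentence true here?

False

"it" takes "a report" as antecedent — a donkey pronoun bound across the clause boundary.
Truth condition: for no (a,r) with drafted(a,r) does circulated(a,r) hold.
Restrictor pairs — does the scope hold? (A1,R2):fails  (A2,R2):fails  (A2,R3):fails  (A2,R6):fails  (A2,R7):fails  (A3,R4):holds  (A3,R5):fails  (A3,R7):fails  (A4,R1):fails  (A4,R3):fails  (A4,R4):fails  (A4,R7):fails  (A5,R4):fails  (A5,R5):fails  (A5,R7):fails
Scope holds for 1 pair(s), so the sentence is false.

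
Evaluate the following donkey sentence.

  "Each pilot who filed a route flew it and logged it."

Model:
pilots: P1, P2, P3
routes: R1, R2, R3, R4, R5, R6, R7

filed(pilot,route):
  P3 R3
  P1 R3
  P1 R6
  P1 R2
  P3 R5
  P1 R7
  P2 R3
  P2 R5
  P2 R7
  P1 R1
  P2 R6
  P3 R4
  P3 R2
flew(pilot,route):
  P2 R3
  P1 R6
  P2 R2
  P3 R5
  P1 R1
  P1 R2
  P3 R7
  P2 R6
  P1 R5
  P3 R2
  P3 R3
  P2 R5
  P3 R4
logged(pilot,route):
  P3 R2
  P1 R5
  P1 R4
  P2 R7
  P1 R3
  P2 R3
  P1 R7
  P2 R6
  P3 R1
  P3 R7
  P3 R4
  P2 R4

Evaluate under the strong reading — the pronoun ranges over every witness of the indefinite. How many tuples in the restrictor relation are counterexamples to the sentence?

"it" takes "a route" as antecedent — a donkey pronoun bound across the clause boundary.
Strong reading: for every (p,r) with filed(p,r), flew(p,r) ∧ logged(p,r).
Restrictor pairs: (P1,R1) ✗  (P1,R2) ✗  (P1,R3) ✗  (P1,R6) ✗  (P1,R7) ✗  (P2,R3) ✓  (P2,R5) ✗  (P2,R6) ✓  (P2,R7) ✗  (P3,R2) ✓  (P3,R3) ✗  (P3,R4) ✓  (P3,R5) ✗
Counterexamples (restrictor pairs failing the scope): 9.

9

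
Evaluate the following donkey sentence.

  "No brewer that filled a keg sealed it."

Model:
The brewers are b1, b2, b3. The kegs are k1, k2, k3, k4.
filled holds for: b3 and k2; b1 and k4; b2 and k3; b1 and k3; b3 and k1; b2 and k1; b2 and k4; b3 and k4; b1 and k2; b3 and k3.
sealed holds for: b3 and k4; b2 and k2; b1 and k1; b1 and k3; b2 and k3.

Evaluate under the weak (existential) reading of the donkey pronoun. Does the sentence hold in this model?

False

"it" takes "a keg" as antecedent — a donkey pronoun bound across the clause boundary.
Truth condition: for no (b,k) with filled(b,k) does sealed(b,k) hold.
Restrictor pairs — does the scope hold? (b1,k2):fails  (b1,k3):holds  (b1,k4):fails  (b2,k1):fails  (b2,k3):holds  (b2,k4):fails  (b3,k1):fails  (b3,k2):fails  (b3,k3):fails  (b3,k4):holds
Scope holds for 3 pair(s), so the sentence is false.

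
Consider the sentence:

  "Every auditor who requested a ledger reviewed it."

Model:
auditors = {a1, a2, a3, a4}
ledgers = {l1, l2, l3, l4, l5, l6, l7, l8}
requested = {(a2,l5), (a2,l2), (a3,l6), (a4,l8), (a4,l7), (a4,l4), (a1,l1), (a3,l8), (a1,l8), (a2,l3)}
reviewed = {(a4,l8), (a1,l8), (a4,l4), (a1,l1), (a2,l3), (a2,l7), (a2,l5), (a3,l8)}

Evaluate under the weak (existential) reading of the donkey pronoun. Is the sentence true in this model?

True

"it" takes "a ledger" as antecedent — a donkey pronoun bound across the clause boundary.
Weak reading: every auditor a with some requested-ledger has at least one requested-ledger l such that reviewed(a,l).
Per auditor: a1:✓  a2:✓  a3:✓  a4:✓
Every auditor in the restrictor has a witness.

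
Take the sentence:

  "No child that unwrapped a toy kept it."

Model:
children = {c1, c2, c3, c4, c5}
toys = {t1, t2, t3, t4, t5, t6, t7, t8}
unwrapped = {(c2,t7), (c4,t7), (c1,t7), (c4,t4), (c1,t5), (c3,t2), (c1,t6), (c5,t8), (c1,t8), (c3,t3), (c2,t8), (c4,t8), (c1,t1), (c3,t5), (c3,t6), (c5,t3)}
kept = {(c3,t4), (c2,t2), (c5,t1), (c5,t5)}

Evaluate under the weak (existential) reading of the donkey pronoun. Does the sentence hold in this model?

"it" takes "a toy" as antecedent — a donkey pronoun bound across the clause boundary.
Truth condition: for no (c,t) with unwrapped(c,t) does kept(c,t) hold.
Restrictor pairs — does the scope hold? (c1,t1):fails  (c1,t5):fails  (c1,t6):fails  (c1,t7):fails  (c1,t8):fails  (c2,t7):fails  (c2,t8):fails  (c3,t2):fails  (c3,t3):fails  (c3,t5):fails  (c3,t6):fails  (c4,t4):fails  (c4,t7):fails  (c4,t8):fails  (c5,t3):fails  (c5,t8):fails
Scope holds for no restrictor pair, so the sentence is true.

True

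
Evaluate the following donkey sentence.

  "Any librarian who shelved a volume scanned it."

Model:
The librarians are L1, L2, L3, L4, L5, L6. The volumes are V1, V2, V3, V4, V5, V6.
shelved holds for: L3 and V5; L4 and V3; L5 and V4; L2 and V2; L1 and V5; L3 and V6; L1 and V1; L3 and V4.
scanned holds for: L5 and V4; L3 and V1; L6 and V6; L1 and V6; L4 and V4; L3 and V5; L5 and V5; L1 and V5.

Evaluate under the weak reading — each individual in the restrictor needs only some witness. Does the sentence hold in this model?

False

"it" takes "a volume" as antecedent — a donkey pronoun bound across the clause boundary.
Weak reading: every librarian l with some shelved-volume has at least one shelved-volume v such that scanned(l,v).
Per librarian: L1:✓  L2:✗  L3:✓  L4:✗  L5:✓
L2 has no witness among its shelved-volumes.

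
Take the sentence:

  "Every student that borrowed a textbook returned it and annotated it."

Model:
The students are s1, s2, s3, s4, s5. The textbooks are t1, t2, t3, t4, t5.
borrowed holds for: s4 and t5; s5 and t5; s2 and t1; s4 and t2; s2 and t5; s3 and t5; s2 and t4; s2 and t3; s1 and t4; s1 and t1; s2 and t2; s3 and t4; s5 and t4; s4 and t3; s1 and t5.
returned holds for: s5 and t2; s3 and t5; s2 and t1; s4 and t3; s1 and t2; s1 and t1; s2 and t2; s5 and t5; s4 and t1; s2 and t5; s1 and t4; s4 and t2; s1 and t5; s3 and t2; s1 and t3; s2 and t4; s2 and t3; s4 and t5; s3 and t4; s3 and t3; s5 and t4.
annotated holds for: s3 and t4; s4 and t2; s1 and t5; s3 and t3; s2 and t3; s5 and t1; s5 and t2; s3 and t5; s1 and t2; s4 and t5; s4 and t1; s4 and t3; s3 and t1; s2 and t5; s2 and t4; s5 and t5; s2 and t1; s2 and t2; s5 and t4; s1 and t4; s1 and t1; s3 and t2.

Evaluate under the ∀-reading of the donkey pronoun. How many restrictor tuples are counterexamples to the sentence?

0

"it" takes "a textbook" as antecedent — a donkey pronoun bound across the clause boundary.
Strong reading: for every (s,t) with borrowed(s,t), returned(s,t) ∧ annotated(s,t).
Restrictor pairs: (s1,t1) ✓  (s1,t4) ✓  (s1,t5) ✓  (s2,t1) ✓  (s2,t2) ✓  (s2,t3) ✓  (s2,t4) ✓  (s2,t5) ✓  (s3,t4) ✓  (s3,t5) ✓  (s4,t2) ✓  (s4,t3) ✓  (s4,t5) ✓  (s5,t4) ✓  (s5,t5) ✓
Counterexamples (restrictor pairs failing the scope): 0.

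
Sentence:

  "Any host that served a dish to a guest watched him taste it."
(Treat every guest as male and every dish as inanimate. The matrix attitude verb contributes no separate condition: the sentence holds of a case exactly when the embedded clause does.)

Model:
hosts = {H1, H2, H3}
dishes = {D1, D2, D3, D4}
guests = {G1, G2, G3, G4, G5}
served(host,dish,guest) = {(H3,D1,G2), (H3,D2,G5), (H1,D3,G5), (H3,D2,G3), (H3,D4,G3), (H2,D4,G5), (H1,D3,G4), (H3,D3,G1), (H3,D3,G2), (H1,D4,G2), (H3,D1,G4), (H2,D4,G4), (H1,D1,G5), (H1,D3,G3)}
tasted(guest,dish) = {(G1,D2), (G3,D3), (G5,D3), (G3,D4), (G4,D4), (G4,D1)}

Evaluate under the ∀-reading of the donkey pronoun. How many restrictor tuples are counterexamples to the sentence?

9

"him" takes "a guest" as antecedent and "it" takes "a dish"; both are donkey pronouns co-varying with the restrictor.
Strong reading: for every (h,d,g) with served(h,d,g), tasted(g,d).
Restrictor triples: (H1,D1,G5)→tasted(G5,D1) ✗  (H1,D3,G3)→tasted(G3,D3) ✓  (H1,D3,G4)→tasted(G4,D3) ✗  (H1,D3,G5)→tasted(G5,D3) ✓  (H1,D4,G2)→tasted(G2,D4) ✗  (H2,D4,G4)→tasted(G4,D4) ✓  (H2,D4,G5)→tasted(G5,D4) ✗  (H3,D1,G2)→tasted(G2,D1) ✗  (H3,D1,G4)→tasted(G4,D1) ✓  (H3,D2,G3)→tasted(G3,D2) ✗  (H3,D2,G5)→tasted(G5,D2) ✗  (H3,D3,G1)→tasted(G1,D3) ✗  (H3,D3,G2)→tasted(G2,D3) ✗  (H3,D4,G3)→tasted(G3,D4) ✓
Counterexamples (restrictor triples failing the scope): 9.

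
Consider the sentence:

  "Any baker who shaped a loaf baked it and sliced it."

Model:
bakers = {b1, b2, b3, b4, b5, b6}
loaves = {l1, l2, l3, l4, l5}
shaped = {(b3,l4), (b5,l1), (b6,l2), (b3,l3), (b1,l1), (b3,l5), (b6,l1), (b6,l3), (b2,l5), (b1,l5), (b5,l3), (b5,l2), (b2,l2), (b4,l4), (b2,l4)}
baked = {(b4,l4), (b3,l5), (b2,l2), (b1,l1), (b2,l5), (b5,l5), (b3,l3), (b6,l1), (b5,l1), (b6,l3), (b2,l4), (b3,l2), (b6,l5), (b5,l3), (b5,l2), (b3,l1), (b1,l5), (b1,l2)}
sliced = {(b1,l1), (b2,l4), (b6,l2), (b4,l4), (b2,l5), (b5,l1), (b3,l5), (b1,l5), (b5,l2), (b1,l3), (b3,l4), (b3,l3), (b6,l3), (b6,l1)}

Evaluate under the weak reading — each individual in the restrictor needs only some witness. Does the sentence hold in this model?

True

"it" takes "a loaf" as antecedent — a donkey pronoun bound across the clause boundary.
Weak reading: every baker b with some shaped-loaf has at least one shaped-loaf l such that baked(b,l) ∧ sliced(b,l).
Per baker: b1:✓  b2:✓  b3:✓  b4:✓  b5:✓  b6:✓
Every baker in the restrictor has a witness.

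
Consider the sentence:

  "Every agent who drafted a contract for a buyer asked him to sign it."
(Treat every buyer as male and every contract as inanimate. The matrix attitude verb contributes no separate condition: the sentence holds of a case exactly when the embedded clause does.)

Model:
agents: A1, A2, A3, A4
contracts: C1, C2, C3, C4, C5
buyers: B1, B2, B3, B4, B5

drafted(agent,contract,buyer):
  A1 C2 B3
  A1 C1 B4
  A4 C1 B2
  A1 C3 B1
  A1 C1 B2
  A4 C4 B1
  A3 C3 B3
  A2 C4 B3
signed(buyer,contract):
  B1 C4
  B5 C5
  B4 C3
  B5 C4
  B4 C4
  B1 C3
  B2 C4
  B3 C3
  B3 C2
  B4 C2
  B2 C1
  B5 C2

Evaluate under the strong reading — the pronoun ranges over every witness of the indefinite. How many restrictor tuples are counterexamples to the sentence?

"him" takes "a buyer" as antecedent and "it" takes "a contract"; both are donkey pronouns co-varying with the restrictor.
Strong reading: for every (a,c,b) with drafted(a,c,b), signed(b,c).
Restrictor triples: (A1,C1,B2)→signed(B2,C1) ✓  (A1,C1,B4)→signed(B4,C1) ✗  (A1,C2,B3)→signed(B3,C2) ✓  (A1,C3,B1)→signed(B1,C3) ✓  (A2,C4,B3)→signed(B3,C4) ✗  (A3,C3,B3)→signed(B3,C3) ✓  (A4,C1,B2)→signed(B2,C1) ✓  (A4,C4,B1)→signed(B1,C4) ✓
Counterexamples (restrictor triples failing the scope): 2.

2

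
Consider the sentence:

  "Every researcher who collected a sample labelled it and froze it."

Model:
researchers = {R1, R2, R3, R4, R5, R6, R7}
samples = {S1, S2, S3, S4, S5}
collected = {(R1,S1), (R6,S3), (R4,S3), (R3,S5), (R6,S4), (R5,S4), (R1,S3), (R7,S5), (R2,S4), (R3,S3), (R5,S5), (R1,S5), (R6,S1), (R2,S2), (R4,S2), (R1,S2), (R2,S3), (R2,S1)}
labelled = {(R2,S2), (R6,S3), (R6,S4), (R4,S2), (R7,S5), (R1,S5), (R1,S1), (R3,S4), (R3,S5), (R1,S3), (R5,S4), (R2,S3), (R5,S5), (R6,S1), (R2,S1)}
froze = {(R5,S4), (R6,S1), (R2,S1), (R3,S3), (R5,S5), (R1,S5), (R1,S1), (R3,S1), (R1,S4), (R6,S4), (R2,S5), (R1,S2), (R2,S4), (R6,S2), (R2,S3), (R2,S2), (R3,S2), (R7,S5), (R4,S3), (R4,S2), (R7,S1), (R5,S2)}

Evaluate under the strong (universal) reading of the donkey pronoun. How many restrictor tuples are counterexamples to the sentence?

"it" takes "a sample" as antecedent — a donkey pronoun bound across the clause boundary.
Strong reading: for every (r,s) with collected(r,s), labelled(r,s) ∧ froze(r,s).
Restrictor pairs: (R1,S1) ✓  (R1,S2) ✗  (R1,S3) ✗  (R1,S5) ✓  (R2,S1) ✓  (R2,S2) ✓  (R2,S3) ✓  (R2,S4) ✗  (R3,S3) ✗  (R3,S5) ✗  (R4,S2) ✓  (R4,S3) ✗  (R5,S4) ✓  (R5,S5) ✓  (R6,S1) ✓  (R6,S3) ✗  (R6,S4) ✓  (R7,S5) ✓
Counterexamples (restrictor pairs failing the scope): 7.

7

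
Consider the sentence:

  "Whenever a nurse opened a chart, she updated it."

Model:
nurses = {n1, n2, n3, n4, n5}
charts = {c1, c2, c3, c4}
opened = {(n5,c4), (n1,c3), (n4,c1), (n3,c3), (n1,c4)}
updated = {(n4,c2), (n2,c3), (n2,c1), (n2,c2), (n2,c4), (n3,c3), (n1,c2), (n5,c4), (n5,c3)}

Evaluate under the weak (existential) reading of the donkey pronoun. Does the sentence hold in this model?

False

"it" takes "a chart" as antecedent — a donkey pronoun bound across the clause boundary.
Weak reading: every nurse n with some opened-chart has at least one opened-chart c such that updated(n,c).
Per nurse: n1:✗  n3:✓  n4:✗  n5:✓
n1 has no witness among its opened-charts.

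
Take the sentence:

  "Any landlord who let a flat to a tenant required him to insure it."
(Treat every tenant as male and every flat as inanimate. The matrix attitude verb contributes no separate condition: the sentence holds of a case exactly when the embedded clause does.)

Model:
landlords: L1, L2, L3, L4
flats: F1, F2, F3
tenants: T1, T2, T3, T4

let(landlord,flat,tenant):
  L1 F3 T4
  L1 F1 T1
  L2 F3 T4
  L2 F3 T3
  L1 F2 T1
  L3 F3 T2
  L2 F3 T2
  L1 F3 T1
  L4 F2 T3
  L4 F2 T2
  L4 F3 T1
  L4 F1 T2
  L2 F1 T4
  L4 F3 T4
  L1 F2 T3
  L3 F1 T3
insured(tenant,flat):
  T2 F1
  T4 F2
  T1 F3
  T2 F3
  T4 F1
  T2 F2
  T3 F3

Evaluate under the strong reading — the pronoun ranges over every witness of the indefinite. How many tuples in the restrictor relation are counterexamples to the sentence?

8

"him" takes "a tenant" as antecedent and "it" takes "a flat"; both are donkey pronouns co-varying with the restrictor.
Strong reading: for every (l,f,t) with let(l,f,t), insured(t,f).
Restrictor triples: (L1,F1,T1)→insured(T1,F1) ✗  (L1,F2,T1)→insured(T1,F2) ✗  (L1,F2,T3)→insured(T3,F2) ✗  (L1,F3,T1)→insured(T1,F3) ✓  (L1,F3,T4)→insured(T4,F3) ✗  (L2,F1,T4)→insured(T4,F1) ✓  (L2,F3,T2)→insured(T2,F3) ✓  (L2,F3,T3)→insured(T3,F3) ✓  (L2,F3,T4)→insured(T4,F3) ✗  (L3,F1,T3)→insured(T3,F1) ✗  (L3,F3,T2)→insured(T2,F3) ✓  (L4,F1,T2)→insured(T2,F1) ✓  (L4,F2,T2)→insured(T2,F2) ✓  (L4,F2,T3)→insured(T3,F2) ✗  (L4,F3,T1)→insured(T1,F3) ✓  (L4,F3,T4)→insured(T4,F3) ✗
Counterexamples (restrictor triples failing the scope): 8.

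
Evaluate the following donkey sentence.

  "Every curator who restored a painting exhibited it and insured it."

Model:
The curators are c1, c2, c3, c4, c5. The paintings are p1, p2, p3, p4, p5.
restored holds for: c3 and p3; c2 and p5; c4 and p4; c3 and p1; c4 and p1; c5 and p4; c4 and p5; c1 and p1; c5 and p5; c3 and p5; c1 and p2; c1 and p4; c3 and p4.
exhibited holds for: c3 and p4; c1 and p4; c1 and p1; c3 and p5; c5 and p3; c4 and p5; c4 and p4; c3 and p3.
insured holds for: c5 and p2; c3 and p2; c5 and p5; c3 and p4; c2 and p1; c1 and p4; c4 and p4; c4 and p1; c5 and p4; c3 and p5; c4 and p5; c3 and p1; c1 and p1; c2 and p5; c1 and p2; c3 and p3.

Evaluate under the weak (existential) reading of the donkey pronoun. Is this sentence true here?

"it" takes "a painting" as antecedent — a donkey pronoun bound across the clause boundary.
Weak reading: every curator c with some restored-painting has at least one restored-painting p such that exhibited(c,p) ∧ insured(c,p).
Per curator: c1:✓  c2:✗  c3:✓  c4:✓  c5:✗
c2 has no witness among its restored-paintings.

False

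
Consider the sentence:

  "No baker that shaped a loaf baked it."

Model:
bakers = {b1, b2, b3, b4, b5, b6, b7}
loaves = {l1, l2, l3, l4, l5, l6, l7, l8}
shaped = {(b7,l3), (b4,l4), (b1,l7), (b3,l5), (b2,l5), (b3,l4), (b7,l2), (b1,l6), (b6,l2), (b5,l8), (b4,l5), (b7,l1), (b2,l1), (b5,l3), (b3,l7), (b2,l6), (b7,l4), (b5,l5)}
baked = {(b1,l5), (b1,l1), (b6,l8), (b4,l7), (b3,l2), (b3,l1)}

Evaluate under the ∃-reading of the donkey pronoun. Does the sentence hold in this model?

"it" takes "a loaf" as antecedent — a donkey pronoun bound across the clause boundary.
Truth condition: for no (b,l) with shaped(b,l) does baked(b,l) hold.
Restrictor pairs — does the scope hold? (b1,l6):fails  (b1,l7):fails  (b2,l1):fails  (b2,l5):fails  (b2,l6):fails  (b3,l4):fails  (b3,l5):fails  (b3,l7):fails  (b4,l4):fails  (b4,l5):fails  (b5,l3):fails  (b5,l5):fails  (b5,l8):fails  (b6,l2):fails  (b7,l1):fails  (b7,l2):fails  (b7,l3):fails  (b7,l4):fails
Scope holds for no restrictor pair, so the sentence is true.

True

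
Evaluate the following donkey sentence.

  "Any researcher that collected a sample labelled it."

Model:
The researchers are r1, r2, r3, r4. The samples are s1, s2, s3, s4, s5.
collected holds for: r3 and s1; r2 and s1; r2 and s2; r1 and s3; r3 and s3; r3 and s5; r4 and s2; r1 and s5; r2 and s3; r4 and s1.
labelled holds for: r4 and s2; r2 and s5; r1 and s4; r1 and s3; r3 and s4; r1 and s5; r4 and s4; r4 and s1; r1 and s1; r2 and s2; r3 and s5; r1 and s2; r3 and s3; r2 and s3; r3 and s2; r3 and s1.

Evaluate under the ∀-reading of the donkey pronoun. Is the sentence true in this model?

"it" takes "a sample" as antecedent — a donkey pronoun bound across the clause boundary.
Strong reading: for every (r,s) with collected(r,s), labelled(r,s).
Restrictor pairs: (r1,s3) ✓  (r1,s5) ✓  (r2,s1) ✗  (r2,s2) ✓  (r2,s3) ✓  (r3,s1) ✓  (r3,s3) ✓  (r3,s5) ✓  (r4,s1) ✓  (r4,s2) ✓
Counterexample: (r2,s1) is in collected but fails the scope.

False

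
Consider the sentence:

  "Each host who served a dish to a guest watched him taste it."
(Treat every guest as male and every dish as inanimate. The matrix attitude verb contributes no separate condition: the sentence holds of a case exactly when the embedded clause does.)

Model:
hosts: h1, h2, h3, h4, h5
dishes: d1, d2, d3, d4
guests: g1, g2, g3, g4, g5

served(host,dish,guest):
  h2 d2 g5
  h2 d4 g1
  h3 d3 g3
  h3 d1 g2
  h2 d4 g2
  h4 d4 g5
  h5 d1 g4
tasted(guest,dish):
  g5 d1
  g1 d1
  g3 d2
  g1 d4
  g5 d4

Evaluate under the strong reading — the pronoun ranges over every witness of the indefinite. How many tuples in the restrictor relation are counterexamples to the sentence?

"him" takes "a guest" as antecedent and "it" takes "a dish"; both are donkey pronouns co-varying with the restrictor.
Strong reading: for every (h,d,g) with served(h,d,g), tasted(g,d).
Restrictor triples: (h2,d2,g5)→tasted(g5,d2) ✗  (h2,d4,g1)→tasted(g1,d4) ✓  (h2,d4,g2)→tasted(g2,d4) ✗  (h3,d1,g2)→tasted(g2,d1) ✗  (h3,d3,g3)→tasted(g3,d3) ✗  (h4,d4,g5)→tasted(g5,d4) ✓  (h5,d1,g4)→tasted(g4,d1) ✗
Counterexamples (restrictor triples failing the scope): 5.

5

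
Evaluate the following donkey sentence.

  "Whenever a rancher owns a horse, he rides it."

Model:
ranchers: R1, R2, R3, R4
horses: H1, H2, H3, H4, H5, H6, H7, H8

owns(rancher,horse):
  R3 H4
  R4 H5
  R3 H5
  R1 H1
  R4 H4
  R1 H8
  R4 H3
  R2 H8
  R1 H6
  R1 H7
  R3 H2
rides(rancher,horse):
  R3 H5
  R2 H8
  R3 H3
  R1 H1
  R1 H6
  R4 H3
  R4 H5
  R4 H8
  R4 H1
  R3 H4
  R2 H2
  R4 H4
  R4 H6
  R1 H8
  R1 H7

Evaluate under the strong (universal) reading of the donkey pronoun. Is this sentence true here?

"it" takes "a horse" as antecedent — a donkey pronoun bound across the clause boundary.
Strong reading: for every (r,h) with owns(r,h), rides(r,h).
Restrictor pairs: (R1,H1) ✓  (R1,H6) ✓  (R1,H7) ✓  (R1,H8) ✓  (R2,H8) ✓  (R3,H2) ✗  (R3,H4) ✓  (R3,H5) ✓  (R4,H3) ✓  (R4,H4) ✓  (R4,H5) ✓
Counterexample: (R3,H2) is in owns but fails the scope.

False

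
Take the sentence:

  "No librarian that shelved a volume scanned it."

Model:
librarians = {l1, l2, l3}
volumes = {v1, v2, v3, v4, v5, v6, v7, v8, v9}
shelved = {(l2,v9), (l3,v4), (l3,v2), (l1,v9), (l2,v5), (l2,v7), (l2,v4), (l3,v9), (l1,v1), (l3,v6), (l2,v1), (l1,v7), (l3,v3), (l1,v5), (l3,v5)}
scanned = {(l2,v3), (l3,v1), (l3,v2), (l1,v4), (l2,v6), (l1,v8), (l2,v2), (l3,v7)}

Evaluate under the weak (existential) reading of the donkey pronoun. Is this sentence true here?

False

"it" takes "a volume" as antecedent — a donkey pronoun bound across the clause boundary.
Truth condition: for no (l,v) with shelved(l,v) does scanned(l,v) hold.
Restrictor pairs — does the scope hold? (l1,v1):fails  (l1,v5):fails  (l1,v7):fails  (l1,v9):fails  (l2,v1):fails  (l2,v4):fails  (l2,v5):fails  (l2,v7):fails  (l2,v9):fails  (l3,v2):holds  (l3,v3):fails  (l3,v4):fails  (l3,v5):fails  (l3,v6):fails  (l3,v9):fails
Scope holds for 1 pair(s), so the sentence is false.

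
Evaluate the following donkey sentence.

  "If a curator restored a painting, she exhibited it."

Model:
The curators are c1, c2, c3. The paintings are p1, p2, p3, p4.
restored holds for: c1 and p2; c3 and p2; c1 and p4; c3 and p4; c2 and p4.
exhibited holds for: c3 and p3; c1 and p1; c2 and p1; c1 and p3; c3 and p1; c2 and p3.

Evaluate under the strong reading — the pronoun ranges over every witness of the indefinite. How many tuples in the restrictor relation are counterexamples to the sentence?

"it" takes "a painting" as antecedent — a donkey pronoun bound across the clause boundary.
Strong reading: for every (c,p) with restored(c,p), exhibited(c,p).
Restrictor pairs: (c1,p2) ✗  (c1,p4) ✗  (c2,p4) ✗  (c3,p2) ✗  (c3,p4) ✗
Counterexamples (restrictor pairs failing the scope): 5.

5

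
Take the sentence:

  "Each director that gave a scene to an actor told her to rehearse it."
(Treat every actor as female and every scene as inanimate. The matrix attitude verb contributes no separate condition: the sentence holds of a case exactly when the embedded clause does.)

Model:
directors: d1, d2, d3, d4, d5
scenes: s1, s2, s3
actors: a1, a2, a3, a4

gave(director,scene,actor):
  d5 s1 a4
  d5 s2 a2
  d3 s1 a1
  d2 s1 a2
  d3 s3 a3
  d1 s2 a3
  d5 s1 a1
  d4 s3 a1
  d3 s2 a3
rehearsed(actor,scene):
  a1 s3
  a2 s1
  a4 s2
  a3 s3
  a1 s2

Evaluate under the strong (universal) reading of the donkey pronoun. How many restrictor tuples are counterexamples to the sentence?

"her" takes "an actor" as antecedent and "it" takes "a scene"; both are donkey pronouns co-varying with the restrictor.
Strong reading: for every (d,s,a) with gave(d,s,a), rehearsed(a,s).
Restrictor triples: (d1,s2,a3)→rehearsed(a3,s2) ✗  (d2,s1,a2)→rehearsed(a2,s1) ✓  (d3,s1,a1)→rehearsed(a1,s1) ✗  (d3,s2,a3)→rehearsed(a3,s2) ✗  (d3,s3,a3)→rehearsed(a3,s3) ✓  (d4,s3,a1)→rehearsed(a1,s3) ✓  (d5,s1,a1)→rehearsed(a1,s1) ✗  (d5,s1,a4)→rehearsed(a4,s1) ✗  (d5,s2,a2)→rehearsed(a2,s2) ✗
Counterexamples (restrictor triples failing the scope): 6.

6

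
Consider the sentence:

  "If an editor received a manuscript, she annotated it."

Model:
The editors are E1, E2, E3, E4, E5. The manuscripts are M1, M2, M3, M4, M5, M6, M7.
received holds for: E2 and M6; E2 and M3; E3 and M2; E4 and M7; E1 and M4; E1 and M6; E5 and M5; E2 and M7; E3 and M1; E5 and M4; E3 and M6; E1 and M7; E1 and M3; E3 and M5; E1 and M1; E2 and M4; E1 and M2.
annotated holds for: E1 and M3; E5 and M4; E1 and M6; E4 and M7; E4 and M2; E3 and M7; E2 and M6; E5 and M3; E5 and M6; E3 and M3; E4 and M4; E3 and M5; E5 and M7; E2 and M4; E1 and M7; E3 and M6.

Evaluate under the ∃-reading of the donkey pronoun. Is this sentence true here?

"it" takes "a manuscript" as antecedent — a donkey pronoun bound across the clause boundary.
Weak reading: every editor e with some received-manuscript has at least one received-manuscript m such that annotated(e,m).
Per editor: E1:✓  E2:✓  E3:✓  E4:✓  E5:✓
Every editor in the restrictor has a witness.

True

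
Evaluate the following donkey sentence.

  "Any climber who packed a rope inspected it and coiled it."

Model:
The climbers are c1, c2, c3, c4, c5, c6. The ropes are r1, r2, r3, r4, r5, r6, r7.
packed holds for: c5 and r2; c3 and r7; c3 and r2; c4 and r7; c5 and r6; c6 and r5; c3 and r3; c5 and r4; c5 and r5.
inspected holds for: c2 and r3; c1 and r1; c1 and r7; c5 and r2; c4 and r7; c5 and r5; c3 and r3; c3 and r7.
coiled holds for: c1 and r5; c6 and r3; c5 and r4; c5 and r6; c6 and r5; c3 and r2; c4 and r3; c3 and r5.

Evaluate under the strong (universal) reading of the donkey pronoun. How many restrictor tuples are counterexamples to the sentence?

9

"it" takes "a rope" as antecedent — a donkey pronoun bound across the clause boundary.
Strong reading: for every (c,r) with packed(c,r), inspected(c,r) ∧ coiled(c,r).
Restrictor pairs: (c3,r2) ✗  (c3,r3) ✗  (c3,r7) ✗  (c4,r7) ✗  (c5,r2) ✗  (c5,r4) ✗  (c5,r5) ✗  (c5,r6) ✗  (c6,r5) ✗
Counterexamples (restrictor pairs failing the scope): 9.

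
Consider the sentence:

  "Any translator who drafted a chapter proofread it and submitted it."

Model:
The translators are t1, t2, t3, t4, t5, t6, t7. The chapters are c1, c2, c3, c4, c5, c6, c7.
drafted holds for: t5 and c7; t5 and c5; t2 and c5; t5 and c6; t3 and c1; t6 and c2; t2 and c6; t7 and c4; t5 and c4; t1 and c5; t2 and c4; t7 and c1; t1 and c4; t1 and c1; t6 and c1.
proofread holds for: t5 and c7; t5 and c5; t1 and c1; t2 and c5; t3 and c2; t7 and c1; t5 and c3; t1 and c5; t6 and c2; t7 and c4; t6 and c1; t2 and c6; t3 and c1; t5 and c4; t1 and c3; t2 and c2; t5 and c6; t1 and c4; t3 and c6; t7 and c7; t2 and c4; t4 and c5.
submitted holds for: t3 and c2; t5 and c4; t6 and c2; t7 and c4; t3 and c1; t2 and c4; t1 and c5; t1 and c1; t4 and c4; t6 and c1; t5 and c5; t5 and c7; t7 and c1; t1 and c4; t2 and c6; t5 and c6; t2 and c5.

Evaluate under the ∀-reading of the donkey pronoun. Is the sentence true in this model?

"it" takes "a chapter" as antecedent — a donkey pronoun bound across the clause boundary.
Strong reading: for every (t,c) with drafted(t,c), proofread(t,c) ∧ submitted(t,c).
Restrictor pairs: (t1,c1) ✓  (t1,c4) ✓  (t1,c5) ✓  (t2,c4) ✓  (t2,c5) ✓  (t2,c6) ✓  (t3,c1) ✓  (t5,c4) ✓  (t5,c5) ✓  (t5,c6) ✓  (t5,c7) ✓  (t6,c1) ✓  (t6,c2) ✓  (t7,c1) ✓  (t7,c4) ✓
Every restrictor pair satisfies the scope.

True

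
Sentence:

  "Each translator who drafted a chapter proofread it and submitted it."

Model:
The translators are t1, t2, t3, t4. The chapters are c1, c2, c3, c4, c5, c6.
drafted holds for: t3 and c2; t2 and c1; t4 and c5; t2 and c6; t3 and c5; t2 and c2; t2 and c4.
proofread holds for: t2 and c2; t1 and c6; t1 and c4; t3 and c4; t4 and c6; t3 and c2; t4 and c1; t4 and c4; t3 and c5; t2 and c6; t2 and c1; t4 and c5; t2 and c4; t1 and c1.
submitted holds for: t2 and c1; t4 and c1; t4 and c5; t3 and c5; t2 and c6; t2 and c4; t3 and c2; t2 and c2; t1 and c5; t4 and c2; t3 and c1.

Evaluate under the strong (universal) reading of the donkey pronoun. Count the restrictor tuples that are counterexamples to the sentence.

"it" takes "a chapter" as antecedent — a donkey pronoun bound across the clause boundary.
Strong reading: for every (t,c) with drafted(t,c), proofread(t,c) ∧ submitted(t,c).
Restrictor pairs: (t2,c1) ✓  (t2,c2) ✓  (t2,c4) ✓  (t2,c6) ✓  (t3,c2) ✓  (t3,c5) ✓  (t4,c5) ✓
Counterexamples (restrictor pairs failing the scope): 0.

0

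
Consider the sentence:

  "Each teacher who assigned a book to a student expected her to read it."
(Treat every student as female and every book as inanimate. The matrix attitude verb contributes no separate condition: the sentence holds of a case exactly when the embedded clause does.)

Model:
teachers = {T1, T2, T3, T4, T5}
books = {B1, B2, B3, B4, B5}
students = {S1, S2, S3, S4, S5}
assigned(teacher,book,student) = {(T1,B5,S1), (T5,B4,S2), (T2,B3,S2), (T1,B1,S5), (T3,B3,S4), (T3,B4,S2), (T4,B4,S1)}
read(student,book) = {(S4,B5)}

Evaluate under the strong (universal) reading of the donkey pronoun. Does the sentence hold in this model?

"her" takes "a student" as antecedent and "it" takes "a book"; both are donkey pronouns co-varying with the restrictor.
Strong reading: for every (t,b,s) with assigned(t,b,s), read(s,b).
Restrictor triples: (T1,B1,S5)→read(S5,B1) ✗  (T1,B5,S1)→read(S1,B5) ✗  (T2,B3,S2)→read(S2,B3) ✗  (T3,B3,S4)→read(S4,B3) ✗  (T3,B4,S2)→read(S2,B4) ✗  (T4,B4,S1)→read(S1,B4) ✗  (T5,B4,S2)→read(S2,B4) ✗
Counterexample: (T1,B1,S5) — read(S5,B1) does not hold.

False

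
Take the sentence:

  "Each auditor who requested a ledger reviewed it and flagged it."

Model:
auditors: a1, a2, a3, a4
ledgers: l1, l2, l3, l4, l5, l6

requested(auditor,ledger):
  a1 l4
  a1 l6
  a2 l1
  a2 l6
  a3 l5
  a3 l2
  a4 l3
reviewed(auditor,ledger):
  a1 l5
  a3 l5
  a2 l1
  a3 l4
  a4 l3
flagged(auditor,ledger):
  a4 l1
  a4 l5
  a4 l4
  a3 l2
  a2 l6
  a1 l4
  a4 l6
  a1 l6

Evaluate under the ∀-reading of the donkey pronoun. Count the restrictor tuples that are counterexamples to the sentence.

"it" takes "a ledger" as antecedent — a donkey pronoun bound across the clause boundary.
Strong reading: for every (a,l) with requested(a,l), reviewed(a,l) ∧ flagged(a,l).
Restrictor pairs: (a1,l4) ✗  (a1,l6) ✗  (a2,l1) ✗  (a2,l6) ✗  (a3,l2) ✗  (a3,l5) ✗  (a4,l3) ✗
Counterexamples (restrictor pairs failing the scope): 7.

7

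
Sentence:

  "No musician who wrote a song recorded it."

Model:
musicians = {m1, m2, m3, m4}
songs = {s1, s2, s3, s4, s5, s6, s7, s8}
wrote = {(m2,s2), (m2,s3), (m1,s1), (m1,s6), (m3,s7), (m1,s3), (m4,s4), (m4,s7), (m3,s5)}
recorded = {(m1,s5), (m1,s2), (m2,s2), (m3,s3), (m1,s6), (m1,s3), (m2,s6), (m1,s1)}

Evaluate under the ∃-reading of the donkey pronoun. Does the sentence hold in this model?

"it" takes "a song" as antecedent — a donkey pronoun bound across the clause boundary.
Truth condition: for no (m,s) with wrote(m,s) does recorded(m,s) hold.
Restrictor pairs — does the scope hold? (m1,s1):holds  (m1,s3):holds  (m1,s6):holds  (m2,s2):holds  (m2,s3):fails  (m3,s5):fails  (m3,s7):fails  (m4,s4):fails  (m4,s7):fails
Scope holds for 4 pair(s), so the sentence is false.

False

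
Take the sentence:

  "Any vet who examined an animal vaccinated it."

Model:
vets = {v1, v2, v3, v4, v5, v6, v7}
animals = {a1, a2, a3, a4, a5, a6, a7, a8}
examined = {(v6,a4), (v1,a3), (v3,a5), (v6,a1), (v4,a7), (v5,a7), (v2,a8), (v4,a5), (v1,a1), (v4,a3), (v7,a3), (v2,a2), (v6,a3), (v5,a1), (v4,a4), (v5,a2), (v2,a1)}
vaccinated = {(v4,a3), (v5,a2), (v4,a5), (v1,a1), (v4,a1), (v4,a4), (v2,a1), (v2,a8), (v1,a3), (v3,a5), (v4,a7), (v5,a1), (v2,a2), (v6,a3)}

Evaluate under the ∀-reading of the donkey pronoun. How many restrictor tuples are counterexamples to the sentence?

4

"it" takes "an animal" as antecedent — a donkey pronoun bound across the clause boundary.
Strong reading: for every (v,a) with examined(v,a), vaccinated(v,a).
Restrictor pairs: (v1,a1) ✓  (v1,a3) ✓  (v2,a1) ✓  (v2,a2) ✓  (v2,a8) ✓  (v3,a5) ✓  (v4,a3) ✓  (v4,a4) ✓  (v4,a5) ✓  (v4,a7) ✓  (v5,a1) ✓  (v5,a2) ✓  (v5,a7) ✗  (v6,a1) ✗  (v6,a3) ✓  (v6,a4) ✗  (v7,a3) ✗
Counterexamples (restrictor pairs failing the scope): 4.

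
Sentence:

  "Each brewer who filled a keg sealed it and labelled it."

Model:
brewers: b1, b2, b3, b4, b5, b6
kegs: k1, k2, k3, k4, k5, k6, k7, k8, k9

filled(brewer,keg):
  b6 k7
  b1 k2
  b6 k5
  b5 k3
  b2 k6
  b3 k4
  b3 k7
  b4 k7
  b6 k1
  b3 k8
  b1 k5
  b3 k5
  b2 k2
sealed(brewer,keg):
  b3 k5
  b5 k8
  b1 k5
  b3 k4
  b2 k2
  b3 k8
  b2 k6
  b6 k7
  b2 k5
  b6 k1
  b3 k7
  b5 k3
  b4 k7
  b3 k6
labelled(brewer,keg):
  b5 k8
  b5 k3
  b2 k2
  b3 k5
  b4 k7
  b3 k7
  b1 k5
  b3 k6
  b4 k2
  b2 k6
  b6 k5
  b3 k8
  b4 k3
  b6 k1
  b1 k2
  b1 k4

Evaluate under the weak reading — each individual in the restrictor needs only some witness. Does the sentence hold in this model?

"it" takes "a keg" as antecedent — a donkey pronoun bound across the clause boundary.
Weak reading: every brewer b with some filled-keg has at least one filled-keg k such that sealed(b,k) ∧ labelled(b,k).
Per brewer: b1:✓  b2:✓  b3:✓  b4:✓  b5:✓  b6:✓
Every brewer in the restrictor has a witness.

True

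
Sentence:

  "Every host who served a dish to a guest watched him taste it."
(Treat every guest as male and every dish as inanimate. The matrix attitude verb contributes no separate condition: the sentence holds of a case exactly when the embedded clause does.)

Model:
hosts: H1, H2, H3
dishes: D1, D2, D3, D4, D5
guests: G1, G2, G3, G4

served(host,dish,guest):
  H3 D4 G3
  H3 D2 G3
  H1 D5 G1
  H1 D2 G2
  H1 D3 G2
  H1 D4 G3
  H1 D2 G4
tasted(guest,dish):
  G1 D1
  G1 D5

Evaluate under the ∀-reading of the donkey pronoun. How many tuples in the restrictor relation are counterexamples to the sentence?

6

"him" takes "a guest" as antecedent and "it" takes "a dish"; both are donkey pronouns co-varying with the restrictor.
Strong reading: for every (h,d,g) with served(h,d,g), tasted(g,d).
Restrictor triples: (H1,D2,G2)→tasted(G2,D2) ✗  (H1,D2,G4)→tasted(G4,D2) ✗  (H1,D3,G2)→tasted(G2,D3) ✗  (H1,D4,G3)→tasted(G3,D4) ✗  (H1,D5,G1)→tasted(G1,D5) ✓  (H3,D2,G3)→tasted(G3,D2) ✗  (H3,D4,G3)→tasted(G3,D4) ✗
Counterexamples (restrictor triples failing the scope): 6.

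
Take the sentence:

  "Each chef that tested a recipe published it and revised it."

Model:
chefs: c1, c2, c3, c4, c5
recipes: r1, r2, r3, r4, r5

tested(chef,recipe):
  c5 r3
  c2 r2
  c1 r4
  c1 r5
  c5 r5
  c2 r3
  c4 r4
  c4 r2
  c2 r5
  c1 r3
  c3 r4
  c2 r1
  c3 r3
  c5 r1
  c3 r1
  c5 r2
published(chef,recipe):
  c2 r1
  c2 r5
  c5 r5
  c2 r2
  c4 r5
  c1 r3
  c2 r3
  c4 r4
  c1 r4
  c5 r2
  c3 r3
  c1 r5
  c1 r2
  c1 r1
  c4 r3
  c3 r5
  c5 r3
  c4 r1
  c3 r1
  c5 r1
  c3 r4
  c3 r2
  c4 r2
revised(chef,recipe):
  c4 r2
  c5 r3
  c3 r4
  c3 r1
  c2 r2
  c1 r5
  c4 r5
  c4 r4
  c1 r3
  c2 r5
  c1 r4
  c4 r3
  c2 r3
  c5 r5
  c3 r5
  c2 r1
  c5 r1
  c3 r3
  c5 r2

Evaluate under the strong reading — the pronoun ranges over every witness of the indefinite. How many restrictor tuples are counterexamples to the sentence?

"it" takes "a recipe" as antecedent — a donkey pronoun bound across the clause boundary.
Strong reading: for every (c,r) with tested(c,r), published(c,r) ∧ revised(c,r).
Restrictor pairs: (c1,r3) ✓  (c1,r4) ✓  (c1,r5) ✓  (c2,r1) ✓  (c2,r2) ✓  (c2,r3) ✓  (c2,r5) ✓  (c3,r1) ✓  (c3,r3) ✓  (c3,r4) ✓  (c4,r2) ✓  (c4,r4) ✓  (c5,r1) ✓  (c5,r2) ✓  (c5,r3) ✓  (c5,r5) ✓
Counterexamples (restrictor pairs failing the scope): 0.

0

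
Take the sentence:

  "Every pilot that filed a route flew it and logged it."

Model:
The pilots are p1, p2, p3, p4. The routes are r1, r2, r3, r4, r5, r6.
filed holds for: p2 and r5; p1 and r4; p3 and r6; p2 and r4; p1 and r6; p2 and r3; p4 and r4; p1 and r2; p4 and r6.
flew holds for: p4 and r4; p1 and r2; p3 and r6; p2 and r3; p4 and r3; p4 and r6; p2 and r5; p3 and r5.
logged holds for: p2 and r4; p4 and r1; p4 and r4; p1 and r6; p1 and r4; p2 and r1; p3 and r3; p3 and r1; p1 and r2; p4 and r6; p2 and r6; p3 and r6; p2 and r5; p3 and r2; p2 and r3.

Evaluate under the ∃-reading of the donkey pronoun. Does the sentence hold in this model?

True

"it" takes "a route" as antecedent — a donkey pronoun bound across the clause boundary.
Weak reading: every pilot p with some filed-route has at least one filed-route r such that flew(p,r) ∧ logged(p,r).
Per pilot: p1:✓  p2:✓  p3:✓  p4:✓
Every pilot in the restrictor has a witness.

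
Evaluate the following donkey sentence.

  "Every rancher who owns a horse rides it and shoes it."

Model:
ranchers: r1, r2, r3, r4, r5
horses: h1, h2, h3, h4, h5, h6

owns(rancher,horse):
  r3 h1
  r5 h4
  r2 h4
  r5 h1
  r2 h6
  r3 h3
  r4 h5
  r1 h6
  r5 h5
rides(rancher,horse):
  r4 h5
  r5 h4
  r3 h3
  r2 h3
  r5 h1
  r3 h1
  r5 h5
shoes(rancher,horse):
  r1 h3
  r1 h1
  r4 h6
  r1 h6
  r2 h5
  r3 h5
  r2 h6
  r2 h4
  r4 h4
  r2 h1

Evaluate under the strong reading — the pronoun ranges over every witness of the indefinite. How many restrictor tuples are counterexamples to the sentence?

"it" takes "a horse" as antecedent — a donkey pronoun bound across the clause boundary.
Strong reading: for every (r,h) with owns(r,h), rides(r,h) ∧ shoes(r,h).
Restrictor pairs: (r1,h6) ✗  (r2,h4) ✗  (r2,h6) ✗  (r3,h1) ✗  (r3,h3) ✗  (r4,h5) ✗  (r5,h1) ✗  (r5,h4) ✗  (r5,h5) ✗
Counterexamples (restrictor pairs failing the scope): 9.

9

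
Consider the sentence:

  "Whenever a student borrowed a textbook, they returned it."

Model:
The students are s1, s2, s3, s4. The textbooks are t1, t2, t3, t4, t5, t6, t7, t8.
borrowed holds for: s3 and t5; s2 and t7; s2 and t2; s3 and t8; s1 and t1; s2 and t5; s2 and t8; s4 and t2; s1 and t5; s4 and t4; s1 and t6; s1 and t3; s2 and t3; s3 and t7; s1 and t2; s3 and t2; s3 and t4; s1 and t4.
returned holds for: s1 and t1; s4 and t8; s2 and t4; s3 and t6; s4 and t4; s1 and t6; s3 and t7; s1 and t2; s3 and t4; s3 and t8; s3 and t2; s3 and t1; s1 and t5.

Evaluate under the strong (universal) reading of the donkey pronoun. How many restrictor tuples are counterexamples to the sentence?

9

"it" takes "a textbook" as antecedent — a donkey pronoun bound across the clause boundary.
Strong reading: for every (s,t) with borrowed(s,t), returned(s,t).
Restrictor pairs: (s1,t1) ✓  (s1,t2) ✓  (s1,t3) ✗  (s1,t4) ✗  (s1,t5) ✓  (s1,t6) ✓  (s2,t2) ✗  (s2,t3) ✗  (s2,t5) ✗  (s2,t7) ✗  (s2,t8) ✗  (s3,t2) ✓  (s3,t4) ✓  (s3,t5) ✗  (s3,t7) ✓  (s3,t8) ✓  (s4,t2) ✗  (s4,t4) ✓
Counterexamples (restrictor pairs failing the scope): 9.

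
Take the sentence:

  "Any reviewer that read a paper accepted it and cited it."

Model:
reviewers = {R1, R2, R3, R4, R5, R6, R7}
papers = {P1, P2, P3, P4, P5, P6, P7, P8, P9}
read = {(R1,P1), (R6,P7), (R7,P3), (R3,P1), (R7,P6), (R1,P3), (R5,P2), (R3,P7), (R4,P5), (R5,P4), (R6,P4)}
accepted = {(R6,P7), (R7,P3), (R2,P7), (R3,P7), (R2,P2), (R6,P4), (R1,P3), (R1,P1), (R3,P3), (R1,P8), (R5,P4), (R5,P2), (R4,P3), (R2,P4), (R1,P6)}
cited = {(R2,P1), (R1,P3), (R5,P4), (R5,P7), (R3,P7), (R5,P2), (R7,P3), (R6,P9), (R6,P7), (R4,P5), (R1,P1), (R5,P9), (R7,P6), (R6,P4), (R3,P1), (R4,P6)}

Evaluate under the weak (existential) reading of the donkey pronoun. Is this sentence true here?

"it" takes "a paper" as antecedent — a donkey pronoun bound across the clause boundary.
Weak reading: every reviewer r with some read-paper has at least one read-paper p such that accepted(r,p) ∧ cited(r,p).
Per reviewer: R1:✓  R3:✓  R4:✗  R5:✓  R6:✓  R7:✓
R4 has no witness among its read-papers.

False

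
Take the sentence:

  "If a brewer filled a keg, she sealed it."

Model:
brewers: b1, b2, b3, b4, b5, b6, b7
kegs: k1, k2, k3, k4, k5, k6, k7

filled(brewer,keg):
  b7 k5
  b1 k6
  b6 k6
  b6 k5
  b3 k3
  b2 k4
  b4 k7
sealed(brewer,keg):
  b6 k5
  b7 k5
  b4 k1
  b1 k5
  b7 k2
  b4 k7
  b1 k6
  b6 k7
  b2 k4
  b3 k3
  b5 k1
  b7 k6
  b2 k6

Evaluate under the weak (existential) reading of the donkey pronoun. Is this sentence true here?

True

"it" takes "a keg" as antecedent — a donkey pronoun bound across the clause boundary.
Weak reading: every brewer b with some filled-keg has at least one filled-keg k such that sealed(b,k).
Per brewer: b1:✓  b2:✓  b3:✓  b4:✓  b6:✓  b7:✓
Every brewer in the restrictor has a witness.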